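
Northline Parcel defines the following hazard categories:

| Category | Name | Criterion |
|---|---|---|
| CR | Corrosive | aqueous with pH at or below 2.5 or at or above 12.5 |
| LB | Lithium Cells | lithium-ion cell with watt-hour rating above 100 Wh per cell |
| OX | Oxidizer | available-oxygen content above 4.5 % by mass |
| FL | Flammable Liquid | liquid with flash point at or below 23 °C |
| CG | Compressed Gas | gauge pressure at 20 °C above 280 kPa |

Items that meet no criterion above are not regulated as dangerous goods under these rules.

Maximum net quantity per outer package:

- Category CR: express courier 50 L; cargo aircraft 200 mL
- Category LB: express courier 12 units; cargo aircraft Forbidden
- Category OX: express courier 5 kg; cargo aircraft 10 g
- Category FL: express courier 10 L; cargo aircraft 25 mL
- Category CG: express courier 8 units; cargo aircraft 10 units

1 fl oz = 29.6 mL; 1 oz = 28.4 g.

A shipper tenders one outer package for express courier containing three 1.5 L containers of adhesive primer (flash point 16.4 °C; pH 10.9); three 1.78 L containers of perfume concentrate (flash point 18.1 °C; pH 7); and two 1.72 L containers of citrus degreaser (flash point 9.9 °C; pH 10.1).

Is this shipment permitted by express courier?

No

Flash point 16.4 °C meets the Category FL criterion (Flammable Liquid), so the adhesive primer is Category FL.
With flash point 18.1 °C (≤ 23 °C), the perfume concentrate falls in Category FL.
Flash point 9.9 °C meets the Category FL criterion (Flammable Liquid), so the citrus degreaser is Category FL.
Category FL net quantity: (three 1.5 L containers = 4.5 L) + (three 1.78 L containers = 5.34 L) + (two 1.72 L containers = 3.44 L) = 13.28 L.
13.28 L exceeds the express courier limit of 10 L for Category FL.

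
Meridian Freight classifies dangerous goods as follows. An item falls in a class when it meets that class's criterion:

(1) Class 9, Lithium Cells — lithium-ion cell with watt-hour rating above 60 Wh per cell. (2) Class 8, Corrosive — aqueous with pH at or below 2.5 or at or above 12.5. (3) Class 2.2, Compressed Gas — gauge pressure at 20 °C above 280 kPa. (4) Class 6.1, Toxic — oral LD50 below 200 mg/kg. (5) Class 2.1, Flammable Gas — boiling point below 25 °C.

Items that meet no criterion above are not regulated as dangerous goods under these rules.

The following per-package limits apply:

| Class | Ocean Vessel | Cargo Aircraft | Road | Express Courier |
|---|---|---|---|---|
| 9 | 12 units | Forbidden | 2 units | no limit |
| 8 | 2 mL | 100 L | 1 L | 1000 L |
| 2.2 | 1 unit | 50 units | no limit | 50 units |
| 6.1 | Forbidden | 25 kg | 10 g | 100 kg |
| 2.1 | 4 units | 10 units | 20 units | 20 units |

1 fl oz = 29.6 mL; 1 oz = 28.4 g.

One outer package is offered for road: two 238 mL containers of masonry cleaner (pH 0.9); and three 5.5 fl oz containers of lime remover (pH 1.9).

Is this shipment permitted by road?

Yes

Masonry cleaner: pH 0.9 ≤ 2.5 → Class 8 (Corrosive).
pH 1.9 meets the Class 8 criterion (Corrosive), so the lime remover is Class 8.
Class 8 net quantity: (two 238 mL containers = 476 mL) + (three 5.5 fl oz containers = 488.4 mL) = 964.4 mL.
That is within the Class 8 road limit of 1 L.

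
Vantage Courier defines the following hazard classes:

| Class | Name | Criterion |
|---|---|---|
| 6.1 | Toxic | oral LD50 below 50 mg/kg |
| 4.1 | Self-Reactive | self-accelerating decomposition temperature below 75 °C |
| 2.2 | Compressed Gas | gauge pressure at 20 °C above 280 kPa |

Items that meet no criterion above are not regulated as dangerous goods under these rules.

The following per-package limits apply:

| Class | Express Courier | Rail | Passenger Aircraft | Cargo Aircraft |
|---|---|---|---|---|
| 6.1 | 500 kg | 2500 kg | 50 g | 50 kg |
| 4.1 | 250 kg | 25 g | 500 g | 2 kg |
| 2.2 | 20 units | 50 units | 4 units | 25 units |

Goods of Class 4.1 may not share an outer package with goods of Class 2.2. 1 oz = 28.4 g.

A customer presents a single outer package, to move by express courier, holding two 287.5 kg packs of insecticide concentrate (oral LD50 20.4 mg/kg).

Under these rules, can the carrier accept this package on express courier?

No

Oral LD50 20.4 mg/kg meets the Class 6.1 criterion (Toxic), so the insecticide concentrate is Class 6.1.
Class 6.1 quantity: two 287.5 kg packs = 575 kg.
575 kg exceeds the express courier limit of 500 kg for Class 6.1.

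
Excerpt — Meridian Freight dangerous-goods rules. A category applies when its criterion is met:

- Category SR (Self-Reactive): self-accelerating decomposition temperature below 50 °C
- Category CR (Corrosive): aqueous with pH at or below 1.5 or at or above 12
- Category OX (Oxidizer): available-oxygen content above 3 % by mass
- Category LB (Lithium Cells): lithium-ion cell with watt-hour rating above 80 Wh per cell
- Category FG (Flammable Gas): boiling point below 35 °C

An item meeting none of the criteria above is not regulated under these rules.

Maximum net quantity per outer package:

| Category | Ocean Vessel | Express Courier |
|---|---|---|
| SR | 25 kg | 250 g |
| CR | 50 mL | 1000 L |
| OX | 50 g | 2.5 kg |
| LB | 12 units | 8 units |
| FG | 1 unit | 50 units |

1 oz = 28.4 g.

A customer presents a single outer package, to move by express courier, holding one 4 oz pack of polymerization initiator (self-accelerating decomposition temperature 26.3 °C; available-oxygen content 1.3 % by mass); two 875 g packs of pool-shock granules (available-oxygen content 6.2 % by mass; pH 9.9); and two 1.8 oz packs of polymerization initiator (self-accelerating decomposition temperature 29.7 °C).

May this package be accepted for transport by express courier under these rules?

Polymerization initiator: self-accelerating decomposition temperature 26.3 °C < 50 °C → Category SR (Self-Reactive).
Pool-shock granules: available-oxygen content 6.2 % by mass > 3 % by mass → Category OX (Oxidizer).
Self-accelerating decomposition temperature 29.7 °C meets the Category SR criterion (Self-Reactive), so the polymerization initiator is Category SR.
Total Category SR: (one 4 oz pack = 113.6 g) + (two 1.8 oz packs = 102.24 g) = 215.84 g.
215.84 g ≤ 250 g (express courier limit, Category SR) — within limit.
Category OX quantity: two 875 g packs = 1.75 kg.
1.75 kg ≤ 2.5 kg (express courier limit, Category OX) — within limit.
Every hazard category is within its express courier limit and no segregation rule is violated.

Yes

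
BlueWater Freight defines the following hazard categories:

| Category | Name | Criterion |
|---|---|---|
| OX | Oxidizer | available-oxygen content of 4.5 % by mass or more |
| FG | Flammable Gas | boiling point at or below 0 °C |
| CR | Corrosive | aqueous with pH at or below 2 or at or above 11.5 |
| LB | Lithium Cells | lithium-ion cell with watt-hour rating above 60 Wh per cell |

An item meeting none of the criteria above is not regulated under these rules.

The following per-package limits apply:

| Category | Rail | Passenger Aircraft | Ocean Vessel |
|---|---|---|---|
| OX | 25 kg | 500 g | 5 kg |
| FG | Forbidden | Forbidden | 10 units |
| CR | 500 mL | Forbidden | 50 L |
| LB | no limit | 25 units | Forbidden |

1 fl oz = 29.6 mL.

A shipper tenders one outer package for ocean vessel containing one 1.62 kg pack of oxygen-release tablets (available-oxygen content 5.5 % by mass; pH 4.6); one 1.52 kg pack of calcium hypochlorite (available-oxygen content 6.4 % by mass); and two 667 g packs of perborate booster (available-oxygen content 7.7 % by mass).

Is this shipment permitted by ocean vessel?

Yes

With available-oxygen content 5.5 % by mass (≥ 4.5 % by mass), the oxygen-release tablets fall in Category OX.
The calcium hypochlorite has available-oxygen content 6.4 % by mass, which is ≥ 4.5 % by mass, so it is Category OX (Oxidizer).
Perborate booster: available-oxygen content 7.7 % by mass ≥ 4.5 % by mass → Category OX (Oxidizer).
Total Category OX: 1.62 kg + 1.52 kg + (two 667 g packs = 1.334 kg) = 4.474 kg.
4.474 kg ≤ 5 kg (ocean vessel limit, Category OX) — within limit.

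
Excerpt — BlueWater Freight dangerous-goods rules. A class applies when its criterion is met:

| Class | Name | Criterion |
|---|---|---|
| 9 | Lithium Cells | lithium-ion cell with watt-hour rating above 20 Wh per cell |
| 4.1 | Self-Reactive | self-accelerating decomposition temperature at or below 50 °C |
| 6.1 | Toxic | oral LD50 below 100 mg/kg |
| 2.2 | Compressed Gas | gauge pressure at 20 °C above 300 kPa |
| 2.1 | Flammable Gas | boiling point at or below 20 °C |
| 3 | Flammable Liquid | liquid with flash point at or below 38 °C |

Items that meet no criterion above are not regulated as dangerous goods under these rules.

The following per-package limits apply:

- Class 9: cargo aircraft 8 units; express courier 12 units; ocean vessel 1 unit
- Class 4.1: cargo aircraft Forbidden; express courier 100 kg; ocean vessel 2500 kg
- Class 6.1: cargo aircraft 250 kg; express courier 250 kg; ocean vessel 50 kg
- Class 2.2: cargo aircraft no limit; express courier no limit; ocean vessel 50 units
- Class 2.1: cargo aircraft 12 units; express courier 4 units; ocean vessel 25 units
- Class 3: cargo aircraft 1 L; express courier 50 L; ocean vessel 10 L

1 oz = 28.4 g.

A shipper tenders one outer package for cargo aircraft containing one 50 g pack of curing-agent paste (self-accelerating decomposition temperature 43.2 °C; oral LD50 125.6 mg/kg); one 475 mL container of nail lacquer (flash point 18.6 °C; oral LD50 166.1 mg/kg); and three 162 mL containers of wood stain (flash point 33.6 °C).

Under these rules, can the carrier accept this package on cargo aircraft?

No

The curing-agent paste has self-accelerating decomposition temperature 43.2 °C, which is ≤ 50 °C, so it is Class 4.1 (Self-Reactive).
Nail lacquer: flash point 18.6 °C ≤ 38 °C → Class 3 (Flammable Liquid).
Flash point 33.6 °C meets the Class 3 criterion (Flammable Liquid), so the wood stain is Class 3.
Total Class 3: 475 mL + (three 162 mL containers = 486 mL) = 961 mL.
That is within the Class 3 cargo aircraft limit of 1 L.
Class 4.1 quantity: 50 g.
Class 4.1 is Forbidden by cargo aircraft.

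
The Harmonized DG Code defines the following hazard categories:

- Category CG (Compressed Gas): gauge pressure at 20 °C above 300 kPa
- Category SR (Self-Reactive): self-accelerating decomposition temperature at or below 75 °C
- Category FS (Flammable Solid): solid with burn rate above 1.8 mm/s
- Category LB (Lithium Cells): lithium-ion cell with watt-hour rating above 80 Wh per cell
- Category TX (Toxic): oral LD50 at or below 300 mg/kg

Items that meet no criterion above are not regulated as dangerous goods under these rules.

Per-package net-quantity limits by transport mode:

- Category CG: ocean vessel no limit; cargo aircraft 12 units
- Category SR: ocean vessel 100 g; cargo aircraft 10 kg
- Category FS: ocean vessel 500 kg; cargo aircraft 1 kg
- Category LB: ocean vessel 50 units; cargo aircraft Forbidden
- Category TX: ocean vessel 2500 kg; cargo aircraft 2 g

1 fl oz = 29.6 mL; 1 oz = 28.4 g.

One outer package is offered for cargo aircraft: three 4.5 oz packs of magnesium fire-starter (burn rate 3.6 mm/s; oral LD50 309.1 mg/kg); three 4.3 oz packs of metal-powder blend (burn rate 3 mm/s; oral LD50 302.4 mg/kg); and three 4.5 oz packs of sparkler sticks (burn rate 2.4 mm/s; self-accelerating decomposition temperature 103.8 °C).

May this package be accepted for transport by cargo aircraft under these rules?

No

Burn rate 3.6 mm/s meets the Category FS criterion (Flammable Solid), so the magnesium fire-starter is Category FS.
With burn rate 3 mm/s (> 1.8 mm/s), the metal-powder blend falls in Category FS.
The sparkler sticks have burn rate 2.4 mm/s, which is > 1.8 mm/s, so they are Category FS (Flammable Solid).
Total Category FS: (three 4.5 oz packs = 383.4 g) + (three 4.3 oz packs = 366.36 g) + (three 4.5 oz packs = 383.4 g) = 1133.16 g.
1133.16 g exceeds the cargo aircraft limit of 1 kg for Category FS.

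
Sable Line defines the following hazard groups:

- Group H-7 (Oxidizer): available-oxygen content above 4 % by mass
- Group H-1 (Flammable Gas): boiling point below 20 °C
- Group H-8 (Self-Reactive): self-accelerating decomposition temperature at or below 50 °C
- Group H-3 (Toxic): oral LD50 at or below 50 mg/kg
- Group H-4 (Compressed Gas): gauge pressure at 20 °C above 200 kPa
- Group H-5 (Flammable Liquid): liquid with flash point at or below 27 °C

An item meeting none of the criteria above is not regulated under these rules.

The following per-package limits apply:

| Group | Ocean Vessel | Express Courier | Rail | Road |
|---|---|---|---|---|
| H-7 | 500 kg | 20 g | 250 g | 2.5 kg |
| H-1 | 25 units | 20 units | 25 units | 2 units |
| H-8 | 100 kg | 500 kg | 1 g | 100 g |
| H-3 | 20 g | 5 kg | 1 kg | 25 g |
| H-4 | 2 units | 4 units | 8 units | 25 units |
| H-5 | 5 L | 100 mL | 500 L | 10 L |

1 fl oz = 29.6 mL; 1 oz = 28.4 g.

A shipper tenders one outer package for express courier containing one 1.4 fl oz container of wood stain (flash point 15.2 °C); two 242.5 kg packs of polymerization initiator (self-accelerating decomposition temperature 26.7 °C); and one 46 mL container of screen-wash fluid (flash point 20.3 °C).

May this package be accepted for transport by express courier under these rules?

The wood stain has flash point 15.2 °C, which is ≤ 27 °C, so it is Group H-5 (Flammable Liquid).
Self-accelerating decomposition temperature 26.7 °C meets the Group H-8 criterion (Self-Reactive), so the polymerization initiator is Group H-8.
Flash point 20.3 °C meets the Group H-5 criterion (Flammable Liquid), so the screen-wash fluid is Group H-5.
Total Group H-5: (one 1.4 fl oz container = 41.44 mL) + 46 mL = 87.44 mL.
87.44 mL ≤ 100 mL (express courier limit, Group H-5) — within limit.
Group H-8 quantity: two 242.5 kg packs = 485 kg.
That is within the Group H-8 express courier limit of 500 kg.
Every hazard group is within its express courier limit and no segregation rule is violated.

Yes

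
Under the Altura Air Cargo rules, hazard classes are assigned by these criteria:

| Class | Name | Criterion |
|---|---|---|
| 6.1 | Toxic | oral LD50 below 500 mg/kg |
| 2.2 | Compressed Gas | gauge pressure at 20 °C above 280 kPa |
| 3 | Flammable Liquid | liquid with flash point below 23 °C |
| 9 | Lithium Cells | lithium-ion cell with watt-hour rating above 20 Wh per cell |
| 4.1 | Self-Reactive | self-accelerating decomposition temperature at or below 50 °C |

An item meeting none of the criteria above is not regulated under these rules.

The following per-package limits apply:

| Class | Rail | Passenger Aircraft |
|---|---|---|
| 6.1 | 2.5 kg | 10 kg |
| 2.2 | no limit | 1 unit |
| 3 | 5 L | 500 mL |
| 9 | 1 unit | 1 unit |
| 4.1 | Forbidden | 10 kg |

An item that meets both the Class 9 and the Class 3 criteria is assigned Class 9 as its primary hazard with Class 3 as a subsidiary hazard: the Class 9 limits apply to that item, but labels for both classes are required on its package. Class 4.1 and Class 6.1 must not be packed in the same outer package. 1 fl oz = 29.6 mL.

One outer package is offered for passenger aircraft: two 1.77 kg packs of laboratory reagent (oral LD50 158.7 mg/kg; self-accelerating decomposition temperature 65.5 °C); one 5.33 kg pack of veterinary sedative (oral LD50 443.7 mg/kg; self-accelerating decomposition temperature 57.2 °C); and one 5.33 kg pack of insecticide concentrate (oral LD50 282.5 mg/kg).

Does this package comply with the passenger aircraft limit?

No

With oral LD50 158.7 mg/kg (< 500 mg/kg), the laboratory reagent falls in Class 6.1.
Veterinary sedative: oral LD50 443.7 mg/kg < 500 mg/kg → Class 6.1 (Toxic).
The insecticide concentrate has oral LD50 282.5 mg/kg, which is < 500 mg/kg, so it is Class 6.1 (Toxic).
Class 6.1 net quantity: (two 1.77 kg packs = 3.54 kg) + 5.33 kg + 5.33 kg = 14.2 kg.
14.2 kg > 10 kg (passenger aircraft limit, Class 6.1) — over the limit.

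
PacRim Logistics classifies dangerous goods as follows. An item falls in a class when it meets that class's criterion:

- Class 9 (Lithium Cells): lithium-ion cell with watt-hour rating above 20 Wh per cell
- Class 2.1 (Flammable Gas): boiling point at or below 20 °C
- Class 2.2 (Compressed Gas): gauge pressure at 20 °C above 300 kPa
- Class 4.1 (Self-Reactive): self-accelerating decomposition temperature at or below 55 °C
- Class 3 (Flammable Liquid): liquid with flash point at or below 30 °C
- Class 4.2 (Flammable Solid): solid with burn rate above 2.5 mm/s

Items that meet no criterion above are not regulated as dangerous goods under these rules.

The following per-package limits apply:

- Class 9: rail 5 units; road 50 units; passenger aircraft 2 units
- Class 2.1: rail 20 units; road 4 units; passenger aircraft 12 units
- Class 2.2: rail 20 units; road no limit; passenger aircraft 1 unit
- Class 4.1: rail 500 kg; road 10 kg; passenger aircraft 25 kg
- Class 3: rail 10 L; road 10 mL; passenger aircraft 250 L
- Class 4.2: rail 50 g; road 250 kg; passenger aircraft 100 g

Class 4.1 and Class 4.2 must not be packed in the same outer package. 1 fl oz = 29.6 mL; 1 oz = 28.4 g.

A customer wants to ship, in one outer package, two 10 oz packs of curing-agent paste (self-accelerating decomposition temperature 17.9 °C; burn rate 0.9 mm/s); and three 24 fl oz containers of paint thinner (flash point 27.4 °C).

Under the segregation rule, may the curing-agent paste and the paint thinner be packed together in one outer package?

Yes

The curing-agent paste has self-accelerating decomposition temperature 17.9 °C, which is ≤ 55 °C, so it is Class 4.1 (Self-Reactive).
With flash point 27.4 °C (≤ 30 °C), the paint thinner falls in Class 3.
No segregation rule bars Class 4.1 with Class 3.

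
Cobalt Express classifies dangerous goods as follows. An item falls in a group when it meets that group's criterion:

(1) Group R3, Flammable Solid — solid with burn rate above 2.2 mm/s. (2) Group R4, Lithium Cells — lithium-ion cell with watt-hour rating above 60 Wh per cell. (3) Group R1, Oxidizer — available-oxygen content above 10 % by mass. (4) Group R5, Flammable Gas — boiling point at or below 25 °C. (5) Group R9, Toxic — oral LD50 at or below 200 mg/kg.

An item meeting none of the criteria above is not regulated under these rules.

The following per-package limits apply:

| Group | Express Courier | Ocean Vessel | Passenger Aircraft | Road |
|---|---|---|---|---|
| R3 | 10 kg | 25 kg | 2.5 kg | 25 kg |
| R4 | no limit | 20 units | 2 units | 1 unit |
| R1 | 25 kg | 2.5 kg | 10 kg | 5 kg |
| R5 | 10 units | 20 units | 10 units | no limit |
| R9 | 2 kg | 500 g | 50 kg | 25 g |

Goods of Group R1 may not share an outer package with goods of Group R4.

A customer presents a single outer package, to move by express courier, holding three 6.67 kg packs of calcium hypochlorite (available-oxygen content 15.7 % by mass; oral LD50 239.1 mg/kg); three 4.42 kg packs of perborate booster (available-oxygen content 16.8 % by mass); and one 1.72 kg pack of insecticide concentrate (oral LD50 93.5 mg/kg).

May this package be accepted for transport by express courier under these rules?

The calcium hypochlorite has available-oxygen content 15.7 % by mass, which is > 10 % by mass, so it is Group R1 (Oxidizer).
Available-oxygen content 16.8 % by mass meets the Group R1 criterion (Oxidizer), so the perborate booster is Group R1.
The insecticide concentrate has oral LD50 93.5 mg/kg, which is ≤ 200 mg/kg, so it is Group R9 (Toxic).
Group R1 net quantity: (three 6.67 kg packs = 20.01 kg) + (three 4.42 kg packs = 13.26 kg) = 33.27 kg.
33.27 kg exceeds the express courier limit of 25 kg for Group R1.
Group R9 quantity: 1.72 kg.
1.72 kg ≤ 2 kg (express courier limit, Group R9) — within limit.
The segregation rule (Group R1 with Group R4) does not apply to Group R1 with Group R9.

No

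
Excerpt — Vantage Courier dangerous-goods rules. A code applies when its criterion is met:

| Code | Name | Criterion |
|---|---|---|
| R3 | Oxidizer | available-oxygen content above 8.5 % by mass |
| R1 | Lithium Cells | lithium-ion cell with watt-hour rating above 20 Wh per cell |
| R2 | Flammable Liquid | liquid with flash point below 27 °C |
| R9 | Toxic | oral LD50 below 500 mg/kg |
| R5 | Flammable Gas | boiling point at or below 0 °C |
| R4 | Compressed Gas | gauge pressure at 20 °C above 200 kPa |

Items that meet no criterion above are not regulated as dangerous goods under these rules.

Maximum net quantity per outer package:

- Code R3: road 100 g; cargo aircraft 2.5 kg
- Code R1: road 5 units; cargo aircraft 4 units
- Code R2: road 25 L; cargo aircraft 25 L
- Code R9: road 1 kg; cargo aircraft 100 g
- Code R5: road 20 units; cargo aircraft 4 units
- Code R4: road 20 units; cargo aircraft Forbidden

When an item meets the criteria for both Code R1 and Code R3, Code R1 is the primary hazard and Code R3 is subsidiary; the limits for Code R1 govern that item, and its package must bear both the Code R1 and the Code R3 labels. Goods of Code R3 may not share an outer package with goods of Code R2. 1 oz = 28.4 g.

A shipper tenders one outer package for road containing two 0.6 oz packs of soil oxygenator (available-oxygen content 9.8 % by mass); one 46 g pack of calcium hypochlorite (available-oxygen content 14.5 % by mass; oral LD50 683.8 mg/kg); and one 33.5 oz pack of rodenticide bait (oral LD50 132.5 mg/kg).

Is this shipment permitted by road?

Yes

With available-oxygen content 9.8 % by mass (> 8.5 % by mass), the soil oxygenator falls in Code R3.
Available-oxygen content 14.5 % by mass meets the Code R3 criterion (Oxidizer), so the calcium hypochlorite is Code R3.
The rodenticide bait has oral LD50 132.5 mg/kg, which is < 500 mg/kg, so it is Code R9 (Toxic).
Code R3 net quantity: (two 0.6 oz packs = 34.08 g) + 46 g = 80.08 g.
80.08 g is within the road limit of 100 g for Code R3.
Code R9 quantity: one 33.5 oz pack = 951.4 g.
951.4 g is within the road limit of 1 kg for Code R9.
The segregation rule (Code R3 with Code R2) does not apply to Code R3 with Code R9.
Every hazard code is within its road limit and no segregation rule is violated.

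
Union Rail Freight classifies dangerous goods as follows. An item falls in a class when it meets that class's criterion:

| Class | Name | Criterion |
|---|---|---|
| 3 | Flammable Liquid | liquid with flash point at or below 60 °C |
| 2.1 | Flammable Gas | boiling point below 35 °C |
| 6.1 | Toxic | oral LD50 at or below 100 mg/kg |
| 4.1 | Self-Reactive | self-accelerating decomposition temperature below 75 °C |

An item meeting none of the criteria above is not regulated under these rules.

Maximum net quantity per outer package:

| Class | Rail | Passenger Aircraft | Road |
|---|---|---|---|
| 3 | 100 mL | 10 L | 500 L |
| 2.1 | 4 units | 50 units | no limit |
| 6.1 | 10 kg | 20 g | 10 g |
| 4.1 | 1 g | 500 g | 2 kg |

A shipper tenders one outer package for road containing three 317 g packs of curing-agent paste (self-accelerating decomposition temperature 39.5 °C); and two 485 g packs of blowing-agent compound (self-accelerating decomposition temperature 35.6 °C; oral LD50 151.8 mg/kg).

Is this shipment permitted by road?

Yes

With self-accelerating decomposition temperature 39.5 °C (< 75 °C), the curing-agent paste falls in Class 4.1.
Self-accelerating decomposition temperature 35.6 °C meets the Class 4.1 criterion (Self-Reactive), so the blowing-agent compound is Class 4.1.
Class 4.1 net quantity: (three 317 g packs = 951 g) + (two 485 g packs = 970 g) = 1.921 kg.
That is within the Class 4.1 road limit of 2 kg.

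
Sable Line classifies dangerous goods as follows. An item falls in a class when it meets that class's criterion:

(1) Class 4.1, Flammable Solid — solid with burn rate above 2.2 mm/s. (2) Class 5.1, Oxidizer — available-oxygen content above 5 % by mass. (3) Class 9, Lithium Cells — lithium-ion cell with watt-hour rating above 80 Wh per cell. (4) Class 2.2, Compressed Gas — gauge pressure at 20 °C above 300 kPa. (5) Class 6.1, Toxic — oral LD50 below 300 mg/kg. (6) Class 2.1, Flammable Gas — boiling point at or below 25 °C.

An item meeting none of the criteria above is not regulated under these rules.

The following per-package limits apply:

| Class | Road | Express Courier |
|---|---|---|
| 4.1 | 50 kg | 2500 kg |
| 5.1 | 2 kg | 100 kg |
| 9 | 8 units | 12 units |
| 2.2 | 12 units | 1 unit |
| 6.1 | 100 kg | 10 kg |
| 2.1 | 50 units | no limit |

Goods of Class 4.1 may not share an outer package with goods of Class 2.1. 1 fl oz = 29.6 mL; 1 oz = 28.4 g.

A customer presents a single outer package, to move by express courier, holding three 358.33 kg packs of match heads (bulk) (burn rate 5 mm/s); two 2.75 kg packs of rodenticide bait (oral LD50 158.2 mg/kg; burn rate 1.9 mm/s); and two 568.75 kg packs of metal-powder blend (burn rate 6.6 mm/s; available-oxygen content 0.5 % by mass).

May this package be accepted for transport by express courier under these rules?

With burn rate 5 mm/s (> 2.2 mm/s), the match heads (bulk) fall in Class 4.1.
Oral LD50 158.2 mg/kg meets the Class 6.1 criterion (Toxic), so the rodenticide bait is Class 6.1.
The metal-powder blend has burn rate 6.6 mm/s, which is > 2.2 mm/s, so it is Class 4.1 (Flammable Solid).
Class 4.1 net quantity: (three 358.33 kg packs = 1074.99 kg) + (two 568.75 kg packs = 1137.5 kg) = 2212.49 kg.
2212.49 kg ≤ 2500 kg (express courier limit, Class 4.1) — within limit.
Class 6.1 quantity: two 2.75 kg packs = 5.5 kg.
5.5 kg ≤ 10 kg (express courier limit, Class 6.1) — within limit.
The segregation rule (Class 4.1 with Class 2.1) does not apply to Class 4.1 with Class 6.1.
Every hazard class is within its express courier limit and no segregation rule is violated.

Yes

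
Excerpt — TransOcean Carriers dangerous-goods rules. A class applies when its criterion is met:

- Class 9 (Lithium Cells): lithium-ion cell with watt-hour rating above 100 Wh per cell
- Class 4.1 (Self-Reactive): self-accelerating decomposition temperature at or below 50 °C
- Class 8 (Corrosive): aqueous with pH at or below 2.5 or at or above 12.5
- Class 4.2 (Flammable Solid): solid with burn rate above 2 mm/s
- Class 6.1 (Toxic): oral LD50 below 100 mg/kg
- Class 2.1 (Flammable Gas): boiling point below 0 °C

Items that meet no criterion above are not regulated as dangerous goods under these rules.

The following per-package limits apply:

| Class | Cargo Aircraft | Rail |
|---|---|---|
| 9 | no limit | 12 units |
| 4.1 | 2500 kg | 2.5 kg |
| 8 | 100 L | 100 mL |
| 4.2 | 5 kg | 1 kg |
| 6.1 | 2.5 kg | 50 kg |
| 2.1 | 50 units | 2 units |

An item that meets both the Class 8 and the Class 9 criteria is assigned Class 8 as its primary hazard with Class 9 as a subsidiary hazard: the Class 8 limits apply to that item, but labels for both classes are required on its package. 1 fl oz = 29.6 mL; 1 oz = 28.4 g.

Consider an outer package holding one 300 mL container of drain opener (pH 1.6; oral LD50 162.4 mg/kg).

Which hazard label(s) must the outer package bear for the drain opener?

pH 1.6 meets the Class 8 criterion (Corrosive), so the drain opener is Class 8.
Only the Class 8 label is required.

Class 8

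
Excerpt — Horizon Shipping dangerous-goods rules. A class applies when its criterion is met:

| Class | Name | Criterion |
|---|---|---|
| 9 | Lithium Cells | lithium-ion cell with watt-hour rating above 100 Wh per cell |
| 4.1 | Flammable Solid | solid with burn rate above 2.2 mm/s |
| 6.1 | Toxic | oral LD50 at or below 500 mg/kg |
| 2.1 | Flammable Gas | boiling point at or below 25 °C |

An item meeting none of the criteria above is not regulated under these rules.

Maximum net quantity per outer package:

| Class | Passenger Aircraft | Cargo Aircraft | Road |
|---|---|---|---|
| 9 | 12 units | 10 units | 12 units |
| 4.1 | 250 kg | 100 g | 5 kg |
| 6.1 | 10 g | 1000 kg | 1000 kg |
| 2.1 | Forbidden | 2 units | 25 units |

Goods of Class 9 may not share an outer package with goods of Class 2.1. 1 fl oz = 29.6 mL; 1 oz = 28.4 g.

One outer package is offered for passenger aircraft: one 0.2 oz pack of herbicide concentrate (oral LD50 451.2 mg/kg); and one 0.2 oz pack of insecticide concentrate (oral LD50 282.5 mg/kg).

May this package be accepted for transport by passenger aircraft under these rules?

Oral LD50 451.2 mg/kg meets the Class 6.1 criterion (Toxic), so the herbicide concentrate is Class 6.1.
With oral LD50 282.5 mg/kg (≤ 500 mg/kg), the insecticide concentrate falls in Class 6.1.
Total Class 6.1: (one 0.2 oz pack = 5.68 g) + (one 0.2 oz pack = 5.68 g) = 11.36 g.
11.36 g exceeds the passenger aircraft limit of 10 g for Class 6.1.

No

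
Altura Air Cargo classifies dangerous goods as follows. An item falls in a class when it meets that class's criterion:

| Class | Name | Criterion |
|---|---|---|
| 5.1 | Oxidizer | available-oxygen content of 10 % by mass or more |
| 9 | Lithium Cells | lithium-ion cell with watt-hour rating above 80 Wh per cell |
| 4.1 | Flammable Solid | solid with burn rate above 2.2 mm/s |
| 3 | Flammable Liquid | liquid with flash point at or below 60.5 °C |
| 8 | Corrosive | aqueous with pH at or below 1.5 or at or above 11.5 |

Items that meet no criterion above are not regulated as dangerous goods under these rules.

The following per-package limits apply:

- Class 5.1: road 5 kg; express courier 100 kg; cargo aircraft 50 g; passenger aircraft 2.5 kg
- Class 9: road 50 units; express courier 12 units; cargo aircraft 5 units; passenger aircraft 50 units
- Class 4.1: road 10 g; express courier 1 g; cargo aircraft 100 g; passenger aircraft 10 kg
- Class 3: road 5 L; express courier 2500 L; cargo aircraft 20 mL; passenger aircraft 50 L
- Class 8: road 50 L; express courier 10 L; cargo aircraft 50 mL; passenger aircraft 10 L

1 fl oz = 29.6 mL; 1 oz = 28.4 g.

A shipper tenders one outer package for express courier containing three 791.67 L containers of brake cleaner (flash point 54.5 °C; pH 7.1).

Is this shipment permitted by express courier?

Yes

Flash point 54.5 °C meets the Class 3 criterion (Flammable Liquid), so the brake cleaner is Class 3.
Class 3 quantity: three 791.67 L containers = 2375.01 L.
2375.01 L is within the express courier limit of 2500 L for Class 3.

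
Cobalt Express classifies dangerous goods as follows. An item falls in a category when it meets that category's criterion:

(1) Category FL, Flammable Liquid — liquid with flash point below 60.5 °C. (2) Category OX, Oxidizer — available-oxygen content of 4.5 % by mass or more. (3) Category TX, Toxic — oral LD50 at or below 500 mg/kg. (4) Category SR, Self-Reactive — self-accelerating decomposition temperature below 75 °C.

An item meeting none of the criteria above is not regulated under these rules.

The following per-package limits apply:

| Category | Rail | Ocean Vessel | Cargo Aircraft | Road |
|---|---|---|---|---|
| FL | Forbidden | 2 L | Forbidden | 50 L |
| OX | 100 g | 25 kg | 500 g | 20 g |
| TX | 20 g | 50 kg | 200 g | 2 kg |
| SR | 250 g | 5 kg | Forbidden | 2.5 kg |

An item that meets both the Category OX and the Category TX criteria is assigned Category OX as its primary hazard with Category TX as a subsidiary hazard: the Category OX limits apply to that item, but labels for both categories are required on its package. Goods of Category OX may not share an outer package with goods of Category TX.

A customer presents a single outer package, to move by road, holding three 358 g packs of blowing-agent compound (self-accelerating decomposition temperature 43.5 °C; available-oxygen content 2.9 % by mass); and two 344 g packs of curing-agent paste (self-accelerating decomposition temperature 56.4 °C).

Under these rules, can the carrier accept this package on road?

Self-accelerating decomposition temperature 43.5 °C meets the Category SR criterion (Self-Reactive), so the blowing-agent compound is Category SR.
The curing-agent paste has self-accelerating decomposition temperature 56.4 °C, which is < 75 °C, so it is Category SR (Self-Reactive).
Total Category SR: (three 358 g packs = 1.074 kg) + (two 344 g packs = 688 g) = 1.762 kg.
1.762 kg ≤ 2.5 kg (road limit, Category SR) — within limit.

Yes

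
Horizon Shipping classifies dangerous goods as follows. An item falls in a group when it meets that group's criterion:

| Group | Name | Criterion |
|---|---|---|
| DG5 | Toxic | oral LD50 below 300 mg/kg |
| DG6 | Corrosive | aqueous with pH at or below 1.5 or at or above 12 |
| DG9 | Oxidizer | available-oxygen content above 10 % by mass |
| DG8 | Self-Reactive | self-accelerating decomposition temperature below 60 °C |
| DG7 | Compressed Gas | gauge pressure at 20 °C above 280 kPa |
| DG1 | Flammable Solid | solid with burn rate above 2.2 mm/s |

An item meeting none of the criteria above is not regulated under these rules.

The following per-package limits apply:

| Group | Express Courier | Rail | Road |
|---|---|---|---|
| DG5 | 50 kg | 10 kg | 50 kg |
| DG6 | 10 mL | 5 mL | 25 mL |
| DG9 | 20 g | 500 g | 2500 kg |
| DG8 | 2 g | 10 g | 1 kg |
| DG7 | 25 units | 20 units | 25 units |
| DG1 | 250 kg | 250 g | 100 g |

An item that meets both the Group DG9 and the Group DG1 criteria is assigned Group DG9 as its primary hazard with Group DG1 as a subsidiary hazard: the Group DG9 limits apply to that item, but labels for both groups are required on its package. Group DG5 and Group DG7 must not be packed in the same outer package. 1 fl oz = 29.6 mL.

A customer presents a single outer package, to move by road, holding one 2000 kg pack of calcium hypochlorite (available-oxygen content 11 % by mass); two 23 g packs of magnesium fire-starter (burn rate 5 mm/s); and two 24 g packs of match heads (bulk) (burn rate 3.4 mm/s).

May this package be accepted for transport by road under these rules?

With available-oxygen content 11 % by mass (> 10 % by mass), the calcium hypochlorite falls in Group DG9.
Burn rate 5 mm/s meets the Group DG1 criterion (Flammable Solid), so the magnesium fire-starter is Group DG1.
Burn rate 3.4 mm/s meets the Group DG1 criterion (Flammable Solid), so the match heads (bulk) are Group DG1.
Group DG9 quantity: 2000 kg.
That is within the Group DG9 road limit of 2500 kg.
Group DG1 net quantity: (two 23 g packs = 46 g) + (two 24 g packs = 48 g) = 94 g.
94 g is within the road limit of 100 g for Group DG1.
The segregation rule (Group DG5 with Group DG7) does not apply to Group DG9 with Group DG1.
Every hazard group is within its road limit and no segregation rule is violated.

Yes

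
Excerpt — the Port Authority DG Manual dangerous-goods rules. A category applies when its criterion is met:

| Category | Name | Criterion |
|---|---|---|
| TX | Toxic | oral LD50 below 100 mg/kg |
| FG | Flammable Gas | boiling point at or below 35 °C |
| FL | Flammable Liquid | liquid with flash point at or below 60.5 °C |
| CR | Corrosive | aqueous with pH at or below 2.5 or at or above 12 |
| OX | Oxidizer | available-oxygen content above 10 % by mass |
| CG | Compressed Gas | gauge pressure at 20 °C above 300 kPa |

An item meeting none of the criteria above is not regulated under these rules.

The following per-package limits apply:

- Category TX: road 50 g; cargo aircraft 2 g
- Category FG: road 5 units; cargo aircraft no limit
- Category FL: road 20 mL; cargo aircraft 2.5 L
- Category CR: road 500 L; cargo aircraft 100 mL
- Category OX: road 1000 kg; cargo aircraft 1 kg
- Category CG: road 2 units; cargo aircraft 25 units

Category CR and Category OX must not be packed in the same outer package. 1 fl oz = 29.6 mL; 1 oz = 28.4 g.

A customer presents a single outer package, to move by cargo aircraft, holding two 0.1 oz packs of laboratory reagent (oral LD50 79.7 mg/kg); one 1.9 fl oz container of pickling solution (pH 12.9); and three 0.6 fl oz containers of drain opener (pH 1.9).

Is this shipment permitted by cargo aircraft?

No

Laboratory reagent: oral LD50 79.7 mg/kg < 100 mg/kg → Category TX (Toxic).
With pH 12.9 (≥ 12), the pickling solution falls in Category CR.
Drain opener: pH 1.9 ≤ 2.5 → Category CR (Corrosive).
Total Category CR: (one 1.9 fl oz container = 56.24 mL) + (three 0.6 fl oz containers = 53.28 mL) = 109.52 mL.
109.52 mL > 100 mL (cargo aircraft limit, Category CR) — over the limit.
Category TX quantity: two 0.1 oz packs = 5.68 g.
That exceeds the Category TX cargo aircraft limit of 2 g.
The segregation rule (Category CR with Category OX) does not apply to Category CR with Category TX.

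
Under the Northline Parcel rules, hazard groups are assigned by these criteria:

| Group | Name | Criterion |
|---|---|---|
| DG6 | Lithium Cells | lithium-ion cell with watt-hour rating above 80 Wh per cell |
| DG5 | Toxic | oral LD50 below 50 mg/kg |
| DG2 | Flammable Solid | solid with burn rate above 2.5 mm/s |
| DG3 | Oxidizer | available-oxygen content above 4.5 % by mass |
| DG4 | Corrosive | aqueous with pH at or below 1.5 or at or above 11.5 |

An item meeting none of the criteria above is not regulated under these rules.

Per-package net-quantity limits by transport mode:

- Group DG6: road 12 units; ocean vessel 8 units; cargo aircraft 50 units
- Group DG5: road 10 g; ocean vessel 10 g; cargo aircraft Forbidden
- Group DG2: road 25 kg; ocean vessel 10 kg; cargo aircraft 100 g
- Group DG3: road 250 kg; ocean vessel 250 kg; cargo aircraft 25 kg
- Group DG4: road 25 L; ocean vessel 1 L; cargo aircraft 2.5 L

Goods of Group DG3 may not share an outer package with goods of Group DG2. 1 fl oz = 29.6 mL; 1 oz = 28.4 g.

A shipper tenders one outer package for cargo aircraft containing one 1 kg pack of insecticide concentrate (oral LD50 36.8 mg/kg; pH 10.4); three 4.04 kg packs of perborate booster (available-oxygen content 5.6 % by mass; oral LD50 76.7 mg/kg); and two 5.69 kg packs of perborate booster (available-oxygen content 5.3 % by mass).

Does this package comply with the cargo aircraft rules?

With oral LD50 36.8 mg/kg (< 50 mg/kg), the insecticide concentrate falls in Group DG5.
Perborate booster: available-oxygen content 5.6 % by mass > 4.5 % by mass → Group DG3 (Oxidizer).
Available-oxygen content 5.3 % by mass meets the Group DG3 criterion (Oxidizer), so the perborate booster is Group DG3.
Group DG5 quantity: 1 kg.
Group DG5 is Forbidden by cargo aircraft.
Total Group DG3: (three 4.04 kg packs = 12.12 kg) + (two 5.69 kg packs = 11.38 kg) = 23.5 kg.
23.5 kg ≤ 25 kg (cargo aircraft limit, Group DG3) — within limit.
The segregation rule (Group DG3 with Group DG2) does not apply to Group DG5 with Group DG3.

No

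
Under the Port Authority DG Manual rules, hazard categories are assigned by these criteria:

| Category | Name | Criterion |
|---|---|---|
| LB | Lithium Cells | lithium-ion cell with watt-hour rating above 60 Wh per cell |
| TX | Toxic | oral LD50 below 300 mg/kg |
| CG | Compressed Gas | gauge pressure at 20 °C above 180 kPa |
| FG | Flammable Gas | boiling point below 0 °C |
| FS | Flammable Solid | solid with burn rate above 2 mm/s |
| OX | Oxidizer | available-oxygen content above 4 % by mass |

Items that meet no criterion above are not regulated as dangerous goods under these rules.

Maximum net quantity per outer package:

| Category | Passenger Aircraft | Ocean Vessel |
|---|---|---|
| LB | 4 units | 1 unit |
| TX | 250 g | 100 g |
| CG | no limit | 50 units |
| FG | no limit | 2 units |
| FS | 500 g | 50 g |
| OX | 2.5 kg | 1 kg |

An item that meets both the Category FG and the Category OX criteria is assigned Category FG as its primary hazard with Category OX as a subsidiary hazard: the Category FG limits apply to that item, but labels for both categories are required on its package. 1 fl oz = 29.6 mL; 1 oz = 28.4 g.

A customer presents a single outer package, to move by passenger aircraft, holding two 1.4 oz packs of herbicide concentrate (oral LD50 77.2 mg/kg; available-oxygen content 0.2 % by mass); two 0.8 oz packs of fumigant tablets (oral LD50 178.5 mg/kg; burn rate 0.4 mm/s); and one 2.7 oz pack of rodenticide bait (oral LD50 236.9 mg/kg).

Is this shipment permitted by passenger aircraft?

The herbicide concentrate has oral LD50 77.2 mg/kg, which is < 300 mg/kg, so it is Category TX (Toxic).
With oral LD50 178.5 mg/kg (< 300 mg/kg), the fumigant tablets fall in Category TX.
With oral LD50 236.9 mg/kg (< 300 mg/kg), the rodenticide bait falls in Category TX.
Total Category TX: (two 1.4 oz packs = 79.52 g) + (two 0.8 oz packs = 45.44 g) + (one 2.7 oz pack = 76.68 g) = 201.64 g.
That is within the Category TX passenger aircraft limit of 250 g.

Yes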